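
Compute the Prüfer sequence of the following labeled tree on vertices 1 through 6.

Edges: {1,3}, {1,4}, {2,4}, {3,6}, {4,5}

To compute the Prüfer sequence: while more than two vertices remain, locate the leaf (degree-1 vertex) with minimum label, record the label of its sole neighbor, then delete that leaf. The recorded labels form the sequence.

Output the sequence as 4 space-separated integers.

Step 1: leaves = {2,5,6}. Remove smallest leaf 2, emit neighbor 4.
Step 2: leaves = {5,6}. Remove smallest leaf 5, emit neighbor 4.
Step 3: leaves = {4,6}. Remove smallest leaf 4, emit neighbor 1.
Step 4: leaves = {1,6}. Remove smallest leaf 1, emit neighbor 3.
Done: 2 vertices remain (3, 6). Sequence = [4 4 1 3]

Answer: 4 4 1 3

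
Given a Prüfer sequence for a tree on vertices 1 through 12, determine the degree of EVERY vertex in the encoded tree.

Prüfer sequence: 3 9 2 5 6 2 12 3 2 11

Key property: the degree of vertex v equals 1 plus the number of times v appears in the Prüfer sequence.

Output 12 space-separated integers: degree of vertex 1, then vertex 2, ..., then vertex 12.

p_1 = 3: count[3] becomes 1
p_2 = 9: count[9] becomes 1
p_3 = 2: count[2] becomes 1
p_4 = 5: count[5] becomes 1
p_5 = 6: count[6] becomes 1
p_6 = 2: count[2] becomes 2
p_7 = 12: count[12] becomes 1
p_8 = 3: count[3] becomes 2
p_9 = 2: count[2] becomes 3
p_10 = 11: count[11] becomes 1
Degrees (1 + count): deg[1]=1+0=1, deg[2]=1+3=4, deg[3]=1+2=3, deg[4]=1+0=1, deg[5]=1+1=2, deg[6]=1+1=2, deg[7]=1+0=1, deg[8]=1+0=1, deg[9]=1+1=2, deg[10]=1+0=1, deg[11]=1+1=2, deg[12]=1+1=2

Answer: 1 4 3 1 2 2 1 1 2 1 2 2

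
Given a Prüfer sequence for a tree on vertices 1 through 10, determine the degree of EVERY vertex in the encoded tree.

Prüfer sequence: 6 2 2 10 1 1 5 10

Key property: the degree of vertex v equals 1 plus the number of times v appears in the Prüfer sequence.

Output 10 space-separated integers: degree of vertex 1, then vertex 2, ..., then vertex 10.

Answer: 3 3 1 1 2 2 1 1 1 3

Derivation:
p_1 = 6: count[6] becomes 1
p_2 = 2: count[2] becomes 1
p_3 = 2: count[2] becomes 2
p_4 = 10: count[10] becomes 1
p_5 = 1: count[1] becomes 1
p_6 = 1: count[1] becomes 2
p_7 = 5: count[5] becomes 1
p_8 = 10: count[10] becomes 2
Degrees (1 + count): deg[1]=1+2=3, deg[2]=1+2=3, deg[3]=1+0=1, deg[4]=1+0=1, deg[5]=1+1=2, deg[6]=1+1=2, deg[7]=1+0=1, deg[8]=1+0=1, deg[9]=1+0=1, deg[10]=1+2=3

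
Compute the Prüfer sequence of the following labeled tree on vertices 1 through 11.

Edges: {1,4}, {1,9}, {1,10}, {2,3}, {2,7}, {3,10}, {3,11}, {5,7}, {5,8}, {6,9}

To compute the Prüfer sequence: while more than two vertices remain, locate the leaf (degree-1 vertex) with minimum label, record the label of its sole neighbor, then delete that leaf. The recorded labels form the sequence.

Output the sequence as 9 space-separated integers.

Step 1: leaves = {4,6,8,11}. Remove smallest leaf 4, emit neighbor 1.
Step 2: leaves = {6,8,11}. Remove smallest leaf 6, emit neighbor 9.
Step 3: leaves = {8,9,11}. Remove smallest leaf 8, emit neighbor 5.
Step 4: leaves = {5,9,11}. Remove smallest leaf 5, emit neighbor 7.
Step 5: leaves = {7,9,11}. Remove smallest leaf 7, emit neighbor 2.
Step 6: leaves = {2,9,11}. Remove smallest leaf 2, emit neighbor 3.
Step 7: leaves = {9,11}. Remove smallest leaf 9, emit neighbor 1.
Step 8: leaves = {1,11}. Remove smallest leaf 1, emit neighbor 10.
Step 9: leaves = {10,11}. Remove smallest leaf 10, emit neighbor 3.
Done: 2 vertices remain (3, 11). Sequence = [1 9 5 7 2 3 1 10 3]

Answer: 1 9 5 7 2 3 1 10 3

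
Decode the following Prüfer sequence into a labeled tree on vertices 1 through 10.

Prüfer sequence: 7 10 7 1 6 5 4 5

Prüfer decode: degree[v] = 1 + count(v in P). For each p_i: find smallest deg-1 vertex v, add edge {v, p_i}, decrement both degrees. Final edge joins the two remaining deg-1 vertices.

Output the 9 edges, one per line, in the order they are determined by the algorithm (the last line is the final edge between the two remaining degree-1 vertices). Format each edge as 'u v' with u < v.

Answer: 2 7
3 10
7 8
1 7
1 6
5 6
4 9
4 5
5 10

Derivation:
Initial degrees: {1:2, 2:1, 3:1, 4:2, 5:3, 6:2, 7:3, 8:1, 9:1, 10:2}
Step 1: smallest deg-1 vertex = 2, p_1 = 7. Add edge {2,7}. Now deg[2]=0, deg[7]=2.
Step 2: smallest deg-1 vertex = 3, p_2 = 10. Add edge {3,10}. Now deg[3]=0, deg[10]=1.
Step 3: smallest deg-1 vertex = 8, p_3 = 7. Add edge {7,8}. Now deg[8]=0, deg[7]=1.
Step 4: smallest deg-1 vertex = 7, p_4 = 1. Add edge {1,7}. Now deg[7]=0, deg[1]=1.
Step 5: smallest deg-1 vertex = 1, p_5 = 6. Add edge {1,6}. Now deg[1]=0, deg[6]=1.
Step 6: smallest deg-1 vertex = 6, p_6 = 5. Add edge {5,6}. Now deg[6]=0, deg[5]=2.
Step 7: smallest deg-1 vertex = 9, p_7 = 4. Add edge {4,9}. Now deg[9]=0, deg[4]=1.
Step 8: smallest deg-1 vertex = 4, p_8 = 5. Add edge {4,5}. Now deg[4]=0, deg[5]=1.
Final: two remaining deg-1 vertices are 5, 10. Add edge {5,10}.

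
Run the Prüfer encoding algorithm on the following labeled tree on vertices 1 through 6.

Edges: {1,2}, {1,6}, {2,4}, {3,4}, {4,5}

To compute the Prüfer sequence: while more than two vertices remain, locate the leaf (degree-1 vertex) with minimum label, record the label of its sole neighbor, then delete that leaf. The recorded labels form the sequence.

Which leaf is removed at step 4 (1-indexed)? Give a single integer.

Step 1: current leaves = {3,5,6}. Remove leaf 3 (neighbor: 4).
Step 2: current leaves = {5,6}. Remove leaf 5 (neighbor: 4).
Step 3: current leaves = {4,6}. Remove leaf 4 (neighbor: 2).
Step 4: current leaves = {2,6}. Remove leaf 2 (neighbor: 1).

Answer: 2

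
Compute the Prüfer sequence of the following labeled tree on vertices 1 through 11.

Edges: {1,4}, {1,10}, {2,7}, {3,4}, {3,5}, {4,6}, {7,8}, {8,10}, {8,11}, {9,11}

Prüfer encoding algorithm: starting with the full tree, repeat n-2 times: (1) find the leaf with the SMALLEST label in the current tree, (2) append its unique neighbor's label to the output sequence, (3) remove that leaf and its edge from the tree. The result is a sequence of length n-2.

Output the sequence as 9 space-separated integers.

Step 1: leaves = {2,5,6,9}. Remove smallest leaf 2, emit neighbor 7.
Step 2: leaves = {5,6,7,9}. Remove smallest leaf 5, emit neighbor 3.
Step 3: leaves = {3,6,7,9}. Remove smallest leaf 3, emit neighbor 4.
Step 4: leaves = {6,7,9}. Remove smallest leaf 6, emit neighbor 4.
Step 5: leaves = {4,7,9}. Remove smallest leaf 4, emit neighbor 1.
Step 6: leaves = {1,7,9}. Remove smallest leaf 1, emit neighbor 10.
Step 7: leaves = {7,9,10}. Remove smallest leaf 7, emit neighbor 8.
Step 8: leaves = {9,10}. Remove smallest leaf 9, emit neighbor 11.
Step 9: leaves = {10,11}. Remove smallest leaf 10, emit neighbor 8.
Done: 2 vertices remain (8, 11). Sequence = [7 3 4 4 1 10 8 11 8]

Answer: 7 3 4 4 1 10 8 11 8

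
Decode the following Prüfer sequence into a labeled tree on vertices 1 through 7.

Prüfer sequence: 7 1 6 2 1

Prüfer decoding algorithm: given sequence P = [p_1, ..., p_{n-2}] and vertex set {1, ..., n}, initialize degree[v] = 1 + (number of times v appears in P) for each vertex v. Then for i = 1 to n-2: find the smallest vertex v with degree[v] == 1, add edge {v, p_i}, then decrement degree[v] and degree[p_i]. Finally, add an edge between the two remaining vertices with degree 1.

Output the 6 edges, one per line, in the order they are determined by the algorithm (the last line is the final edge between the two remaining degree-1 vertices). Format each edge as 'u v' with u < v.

Initial degrees: {1:3, 2:2, 3:1, 4:1, 5:1, 6:2, 7:2}
Step 1: smallest deg-1 vertex = 3, p_1 = 7. Add edge {3,7}. Now deg[3]=0, deg[7]=1.
Step 2: smallest deg-1 vertex = 4, p_2 = 1. Add edge {1,4}. Now deg[4]=0, deg[1]=2.
Step 3: smallest deg-1 vertex = 5, p_3 = 6. Add edge {5,6}. Now deg[5]=0, deg[6]=1.
Step 4: smallest deg-1 vertex = 6, p_4 = 2. Add edge {2,6}. Now deg[6]=0, deg[2]=1.
Step 5: smallest deg-1 vertex = 2, p_5 = 1. Add edge {1,2}. Now deg[2]=0, deg[1]=1.
Final: two remaining deg-1 vertices are 1, 7. Add edge {1,7}.

Answer: 3 7
1 4
5 6
2 6
1 2
1 7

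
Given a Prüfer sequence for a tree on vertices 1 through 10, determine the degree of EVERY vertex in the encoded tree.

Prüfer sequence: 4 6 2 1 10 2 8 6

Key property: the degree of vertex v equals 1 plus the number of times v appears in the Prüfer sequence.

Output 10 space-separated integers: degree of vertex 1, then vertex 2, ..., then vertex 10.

p_1 = 4: count[4] becomes 1
p_2 = 6: count[6] becomes 1
p_3 = 2: count[2] becomes 1
p_4 = 1: count[1] becomes 1
p_5 = 10: count[10] becomes 1
p_6 = 2: count[2] becomes 2
p_7 = 8: count[8] becomes 1
p_8 = 6: count[6] becomes 2
Degrees (1 + count): deg[1]=1+1=2, deg[2]=1+2=3, deg[3]=1+0=1, deg[4]=1+1=2, deg[5]=1+0=1, deg[6]=1+2=3, deg[7]=1+0=1, deg[8]=1+1=2, deg[9]=1+0=1, deg[10]=1+1=2

Answer: 2 3 1 2 1 3 1 2 1 2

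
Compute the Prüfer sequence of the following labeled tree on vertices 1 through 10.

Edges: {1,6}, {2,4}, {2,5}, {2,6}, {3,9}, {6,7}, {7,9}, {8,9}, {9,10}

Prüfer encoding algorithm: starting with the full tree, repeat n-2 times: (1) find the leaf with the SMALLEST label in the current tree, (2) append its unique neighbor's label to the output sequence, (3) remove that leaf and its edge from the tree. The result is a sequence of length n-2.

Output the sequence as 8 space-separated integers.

Step 1: leaves = {1,3,4,5,8,10}. Remove smallest leaf 1, emit neighbor 6.
Step 2: leaves = {3,4,5,8,10}. Remove smallest leaf 3, emit neighbor 9.
Step 3: leaves = {4,5,8,10}. Remove smallest leaf 4, emit neighbor 2.
Step 4: leaves = {5,8,10}. Remove smallest leaf 5, emit neighbor 2.
Step 5: leaves = {2,8,10}. Remove smallest leaf 2, emit neighbor 6.
Step 6: leaves = {6,8,10}. Remove smallest leaf 6, emit neighbor 7.
Step 7: leaves = {7,8,10}. Remove smallest leaf 7, emit neighbor 9.
Step 8: leaves = {8,10}. Remove smallest leaf 8, emit neighbor 9.
Done: 2 vertices remain (9, 10). Sequence = [6 9 2 2 6 7 9 9]

Answer: 6 9 2 2 6 7 9 9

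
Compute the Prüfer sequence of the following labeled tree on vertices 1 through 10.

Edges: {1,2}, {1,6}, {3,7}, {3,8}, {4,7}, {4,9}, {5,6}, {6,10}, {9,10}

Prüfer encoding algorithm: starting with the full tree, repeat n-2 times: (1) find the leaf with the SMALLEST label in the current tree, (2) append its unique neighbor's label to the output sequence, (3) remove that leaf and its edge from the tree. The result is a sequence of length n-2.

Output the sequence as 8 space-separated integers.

Answer: 1 6 6 10 3 7 4 9

Derivation:
Step 1: leaves = {2,5,8}. Remove smallest leaf 2, emit neighbor 1.
Step 2: leaves = {1,5,8}. Remove smallest leaf 1, emit neighbor 6.
Step 3: leaves = {5,8}. Remove smallest leaf 5, emit neighbor 6.
Step 4: leaves = {6,8}. Remove smallest leaf 6, emit neighbor 10.
Step 5: leaves = {8,10}. Remove smallest leaf 8, emit neighbor 3.
Step 6: leaves = {3,10}. Remove smallest leaf 3, emit neighbor 7.
Step 7: leaves = {7,10}. Remove smallest leaf 7, emit neighbor 4.
Step 8: leaves = {4,10}. Remove smallest leaf 4, emit neighbor 9.
Done: 2 vertices remain (9, 10). Sequence = [1 6 6 10 3 7 4 9]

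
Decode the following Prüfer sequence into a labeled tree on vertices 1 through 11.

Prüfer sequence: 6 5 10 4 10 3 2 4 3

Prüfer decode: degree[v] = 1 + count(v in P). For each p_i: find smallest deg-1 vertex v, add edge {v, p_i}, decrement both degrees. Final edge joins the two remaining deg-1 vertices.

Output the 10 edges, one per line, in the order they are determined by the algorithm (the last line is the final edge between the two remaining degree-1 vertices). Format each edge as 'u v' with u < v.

Initial degrees: {1:1, 2:2, 3:3, 4:3, 5:2, 6:2, 7:1, 8:1, 9:1, 10:3, 11:1}
Step 1: smallest deg-1 vertex = 1, p_1 = 6. Add edge {1,6}. Now deg[1]=0, deg[6]=1.
Step 2: smallest deg-1 vertex = 6, p_2 = 5. Add edge {5,6}. Now deg[6]=0, deg[5]=1.
Step 3: smallest deg-1 vertex = 5, p_3 = 10. Add edge {5,10}. Now deg[5]=0, deg[10]=2.
Step 4: smallest deg-1 vertex = 7, p_4 = 4. Add edge {4,7}. Now deg[7]=0, deg[4]=2.
Step 5: smallest deg-1 vertex = 8, p_5 = 10. Add edge {8,10}. Now deg[8]=0, deg[10]=1.
Step 6: smallest deg-1 vertex = 9, p_6 = 3. Add edge {3,9}. Now deg[9]=0, deg[3]=2.
Step 7: smallest deg-1 vertex = 10, p_7 = 2. Add edge {2,10}. Now deg[10]=0, deg[2]=1.
Step 8: smallest deg-1 vertex = 2, p_8 = 4. Add edge {2,4}. Now deg[2]=0, deg[4]=1.
Step 9: smallest deg-1 vertex = 4, p_9 = 3. Add edge {3,4}. Now deg[4]=0, deg[3]=1.
Final: two remaining deg-1 vertices are 3, 11. Add edge {3,11}.

Answer: 1 6
5 6
5 10
4 7
8 10
3 9
2 10
2 4
3 4
3 11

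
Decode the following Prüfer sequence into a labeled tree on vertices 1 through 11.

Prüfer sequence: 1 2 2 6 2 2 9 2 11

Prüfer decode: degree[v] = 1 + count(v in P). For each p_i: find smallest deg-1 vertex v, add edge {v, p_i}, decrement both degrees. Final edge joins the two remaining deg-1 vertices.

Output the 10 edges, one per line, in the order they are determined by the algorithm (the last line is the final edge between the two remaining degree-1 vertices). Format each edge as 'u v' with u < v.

Initial degrees: {1:2, 2:6, 3:1, 4:1, 5:1, 6:2, 7:1, 8:1, 9:2, 10:1, 11:2}
Step 1: smallest deg-1 vertex = 3, p_1 = 1. Add edge {1,3}. Now deg[3]=0, deg[1]=1.
Step 2: smallest deg-1 vertex = 1, p_2 = 2. Add edge {1,2}. Now deg[1]=0, deg[2]=5.
Step 3: smallest deg-1 vertex = 4, p_3 = 2. Add edge {2,4}. Now deg[4]=0, deg[2]=4.
Step 4: smallest deg-1 vertex = 5, p_4 = 6. Add edge {5,6}. Now deg[5]=0, deg[6]=1.
Step 5: smallest deg-1 vertex = 6, p_5 = 2. Add edge {2,6}. Now deg[6]=0, deg[2]=3.
Step 6: smallest deg-1 vertex = 7, p_6 = 2. Add edge {2,7}. Now deg[7]=0, deg[2]=2.
Step 7: smallest deg-1 vertex = 8, p_7 = 9. Add edge {8,9}. Now deg[8]=0, deg[9]=1.
Step 8: smallest deg-1 vertex = 9, p_8 = 2. Add edge {2,9}. Now deg[9]=0, deg[2]=1.
Step 9: smallest deg-1 vertex = 2, p_9 = 11. Add edge {2,11}. Now deg[2]=0, deg[11]=1.
Final: two remaining deg-1 vertices are 10, 11. Add edge {10,11}.

Answer: 1 3
1 2
2 4
5 6
2 6
2 7
8 9
2 9
2 11
10 11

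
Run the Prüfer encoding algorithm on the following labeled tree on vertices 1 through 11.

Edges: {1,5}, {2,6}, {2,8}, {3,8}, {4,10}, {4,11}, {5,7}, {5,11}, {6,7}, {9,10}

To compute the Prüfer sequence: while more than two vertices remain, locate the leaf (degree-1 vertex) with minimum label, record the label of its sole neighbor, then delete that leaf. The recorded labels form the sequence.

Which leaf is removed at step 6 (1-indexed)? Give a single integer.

Step 1: current leaves = {1,3,9}. Remove leaf 1 (neighbor: 5).
Step 2: current leaves = {3,9}. Remove leaf 3 (neighbor: 8).
Step 3: current leaves = {8,9}. Remove leaf 8 (neighbor: 2).
Step 4: current leaves = {2,9}. Remove leaf 2 (neighbor: 6).
Step 5: current leaves = {6,9}. Remove leaf 6 (neighbor: 7).
Step 6: current leaves = {7,9}. Remove leaf 7 (neighbor: 5).

Answer: 7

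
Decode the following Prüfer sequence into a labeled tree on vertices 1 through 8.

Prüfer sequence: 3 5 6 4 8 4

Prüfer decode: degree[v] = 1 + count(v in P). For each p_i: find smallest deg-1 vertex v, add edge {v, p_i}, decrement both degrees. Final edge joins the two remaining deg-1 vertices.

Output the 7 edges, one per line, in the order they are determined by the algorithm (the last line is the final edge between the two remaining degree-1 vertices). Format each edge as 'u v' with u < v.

Answer: 1 3
2 5
3 6
4 5
6 8
4 7
4 8

Derivation:
Initial degrees: {1:1, 2:1, 3:2, 4:3, 5:2, 6:2, 7:1, 8:2}
Step 1: smallest deg-1 vertex = 1, p_1 = 3. Add edge {1,3}. Now deg[1]=0, deg[3]=1.
Step 2: smallest deg-1 vertex = 2, p_2 = 5. Add edge {2,5}. Now deg[2]=0, deg[5]=1.
Step 3: smallest deg-1 vertex = 3, p_3 = 6. Add edge {3,6}. Now deg[3]=0, deg[6]=1.
Step 4: smallest deg-1 vertex = 5, p_4 = 4. Add edge {4,5}. Now deg[5]=0, deg[4]=2.
Step 5: smallest deg-1 vertex = 6, p_5 = 8. Add edge {6,8}. Now deg[6]=0, deg[8]=1.
Step 6: smallest deg-1 vertex = 7, p_6 = 4. Add edge {4,7}. Now deg[7]=0, deg[4]=1.
Final: two remaining deg-1 vertices are 4, 8. Add edge {4,8}.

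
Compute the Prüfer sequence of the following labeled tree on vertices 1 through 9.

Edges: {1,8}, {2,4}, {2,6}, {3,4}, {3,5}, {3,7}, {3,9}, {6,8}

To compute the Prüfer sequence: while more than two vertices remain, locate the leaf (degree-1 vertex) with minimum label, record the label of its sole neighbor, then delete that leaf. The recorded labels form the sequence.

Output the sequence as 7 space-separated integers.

Step 1: leaves = {1,5,7,9}. Remove smallest leaf 1, emit neighbor 8.
Step 2: leaves = {5,7,8,9}. Remove smallest leaf 5, emit neighbor 3.
Step 3: leaves = {7,8,9}. Remove smallest leaf 7, emit neighbor 3.
Step 4: leaves = {8,9}. Remove smallest leaf 8, emit neighbor 6.
Step 5: leaves = {6,9}. Remove smallest leaf 6, emit neighbor 2.
Step 6: leaves = {2,9}. Remove smallest leaf 2, emit neighbor 4.
Step 7: leaves = {4,9}. Remove smallest leaf 4, emit neighbor 3.
Done: 2 vertices remain (3, 9). Sequence = [8 3 3 6 2 4 3]

Answer: 8 3 3 6 2 4 3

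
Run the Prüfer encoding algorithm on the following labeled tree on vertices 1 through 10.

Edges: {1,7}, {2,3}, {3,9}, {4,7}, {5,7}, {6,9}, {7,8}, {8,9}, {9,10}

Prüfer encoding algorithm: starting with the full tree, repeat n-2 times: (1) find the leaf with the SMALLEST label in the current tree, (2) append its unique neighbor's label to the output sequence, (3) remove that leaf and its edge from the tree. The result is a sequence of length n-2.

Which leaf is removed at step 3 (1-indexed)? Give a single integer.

Step 1: current leaves = {1,2,4,5,6,10}. Remove leaf 1 (neighbor: 7).
Step 2: current leaves = {2,4,5,6,10}. Remove leaf 2 (neighbor: 3).
Step 3: current leaves = {3,4,5,6,10}. Remove leaf 3 (neighbor: 9).

Answer: 3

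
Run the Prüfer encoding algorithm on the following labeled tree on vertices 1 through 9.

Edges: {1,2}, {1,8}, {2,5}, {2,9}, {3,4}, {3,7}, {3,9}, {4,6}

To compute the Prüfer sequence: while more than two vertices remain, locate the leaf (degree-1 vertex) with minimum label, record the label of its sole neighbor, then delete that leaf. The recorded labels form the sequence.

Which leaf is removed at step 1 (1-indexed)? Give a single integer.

Step 1: current leaves = {5,6,7,8}. Remove leaf 5 (neighbor: 2).

Answer: 5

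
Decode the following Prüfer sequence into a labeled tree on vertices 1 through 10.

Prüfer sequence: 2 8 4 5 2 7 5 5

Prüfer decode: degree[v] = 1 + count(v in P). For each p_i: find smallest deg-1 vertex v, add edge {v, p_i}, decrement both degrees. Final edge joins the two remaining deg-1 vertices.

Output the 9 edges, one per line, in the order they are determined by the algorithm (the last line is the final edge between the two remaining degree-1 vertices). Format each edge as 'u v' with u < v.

Initial degrees: {1:1, 2:3, 3:1, 4:2, 5:4, 6:1, 7:2, 8:2, 9:1, 10:1}
Step 1: smallest deg-1 vertex = 1, p_1 = 2. Add edge {1,2}. Now deg[1]=0, deg[2]=2.
Step 2: smallest deg-1 vertex = 3, p_2 = 8. Add edge {3,8}. Now deg[3]=0, deg[8]=1.
Step 3: smallest deg-1 vertex = 6, p_3 = 4. Add edge {4,6}. Now deg[6]=0, deg[4]=1.
Step 4: smallest deg-1 vertex = 4, p_4 = 5. Add edge {4,5}. Now deg[4]=0, deg[5]=3.
Step 5: smallest deg-1 vertex = 8, p_5 = 2. Add edge {2,8}. Now deg[8]=0, deg[2]=1.
Step 6: smallest deg-1 vertex = 2, p_6 = 7. Add edge {2,7}. Now deg[2]=0, deg[7]=1.
Step 7: smallest deg-1 vertex = 7, p_7 = 5. Add edge {5,7}. Now deg[7]=0, deg[5]=2.
Step 8: smallest deg-1 vertex = 9, p_8 = 5. Add edge {5,9}. Now deg[9]=0, deg[5]=1.
Final: two remaining deg-1 vertices are 5, 10. Add edge {5,10}.

Answer: 1 2
3 8
4 6
4 5
2 8
2 7
5 7
5 9
5 10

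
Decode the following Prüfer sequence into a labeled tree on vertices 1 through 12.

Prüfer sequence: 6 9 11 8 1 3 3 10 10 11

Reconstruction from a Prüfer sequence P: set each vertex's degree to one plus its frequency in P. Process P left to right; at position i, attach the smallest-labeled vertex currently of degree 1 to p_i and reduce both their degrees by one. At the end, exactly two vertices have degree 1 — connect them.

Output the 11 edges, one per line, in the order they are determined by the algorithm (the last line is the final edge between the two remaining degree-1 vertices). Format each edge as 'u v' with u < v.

Answer: 2 6
4 9
5 11
6 8
1 7
1 3
3 8
3 10
9 10
10 11
11 12

Derivation:
Initial degrees: {1:2, 2:1, 3:3, 4:1, 5:1, 6:2, 7:1, 8:2, 9:2, 10:3, 11:3, 12:1}
Step 1: smallest deg-1 vertex = 2, p_1 = 6. Add edge {2,6}. Now deg[2]=0, deg[6]=1.
Step 2: smallest deg-1 vertex = 4, p_2 = 9. Add edge {4,9}. Now deg[4]=0, deg[9]=1.
Step 3: smallest deg-1 vertex = 5, p_3 = 11. Add edge {5,11}. Now deg[5]=0, deg[11]=2.
Step 4: smallest deg-1 vertex = 6, p_4 = 8. Add edge {6,8}. Now deg[6]=0, deg[8]=1.
Step 5: smallest deg-1 vertex = 7, p_5 = 1. Add edge {1,7}. Now deg[7]=0, deg[1]=1.
Step 6: smallest deg-1 vertex = 1, p_6 = 3. Add edge {1,3}. Now deg[1]=0, deg[3]=2.
Step 7: smallest deg-1 vertex = 8, p_7 = 3. Add edge {3,8}. Now deg[8]=0, deg[3]=1.
Step 8: smallest deg-1 vertex = 3, p_8 = 10. Add edge {3,10}. Now deg[3]=0, deg[10]=2.
Step 9: smallest deg-1 vertex = 9, p_9 = 10. Add edge {9,10}. Now deg[9]=0, deg[10]=1.
Step 10: smallest deg-1 vertex = 10, p_10 = 11. Add edge {10,11}. Now deg[10]=0, deg[11]=1.
Final: two remaining deg-1 vertices are 11, 12. Add edge {11,12}.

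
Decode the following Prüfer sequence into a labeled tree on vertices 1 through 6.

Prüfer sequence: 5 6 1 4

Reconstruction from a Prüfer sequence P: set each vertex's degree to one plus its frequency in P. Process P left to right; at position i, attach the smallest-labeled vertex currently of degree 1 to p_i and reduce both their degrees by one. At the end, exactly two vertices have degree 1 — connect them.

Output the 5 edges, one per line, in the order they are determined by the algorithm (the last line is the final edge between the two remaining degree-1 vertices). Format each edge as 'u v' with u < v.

Answer: 2 5
3 6
1 5
1 4
4 6

Derivation:
Initial degrees: {1:2, 2:1, 3:1, 4:2, 5:2, 6:2}
Step 1: smallest deg-1 vertex = 2, p_1 = 5. Add edge {2,5}. Now deg[2]=0, deg[5]=1.
Step 2: smallest deg-1 vertex = 3, p_2 = 6. Add edge {3,6}. Now deg[3]=0, deg[6]=1.
Step 3: smallest deg-1 vertex = 5, p_3 = 1. Add edge {1,5}. Now deg[5]=0, deg[1]=1.
Step 4: smallest deg-1 vertex = 1, p_4 = 4. Add edge {1,4}. Now deg[1]=0, deg[4]=1.
Final: two remaining deg-1 vertices are 4, 6. Add edge {4,6}.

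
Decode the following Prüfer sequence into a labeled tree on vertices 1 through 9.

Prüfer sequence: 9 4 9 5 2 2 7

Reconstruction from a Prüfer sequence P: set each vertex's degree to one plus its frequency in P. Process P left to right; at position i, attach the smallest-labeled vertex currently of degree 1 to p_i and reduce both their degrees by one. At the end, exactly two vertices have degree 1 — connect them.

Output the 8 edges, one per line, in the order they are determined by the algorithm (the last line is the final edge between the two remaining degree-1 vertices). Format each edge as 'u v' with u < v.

Answer: 1 9
3 4
4 9
5 6
2 5
2 8
2 7
7 9

Derivation:
Initial degrees: {1:1, 2:3, 3:1, 4:2, 5:2, 6:1, 7:2, 8:1, 9:3}
Step 1: smallest deg-1 vertex = 1, p_1 = 9. Add edge {1,9}. Now deg[1]=0, deg[9]=2.
Step 2: smallest deg-1 vertex = 3, p_2 = 4. Add edge {3,4}. Now deg[3]=0, deg[4]=1.
Step 3: smallest deg-1 vertex = 4, p_3 = 9. Add edge {4,9}. Now deg[4]=0, deg[9]=1.
Step 4: smallest deg-1 vertex = 6, p_4 = 5. Add edge {5,6}. Now deg[6]=0, deg[5]=1.
Step 5: smallest deg-1 vertex = 5, p_5 = 2. Add edge {2,5}. Now deg[5]=0, deg[2]=2.
Step 6: smallest deg-1 vertex = 8, p_6 = 2. Add edge {2,8}. Now deg[8]=0, deg[2]=1.
Step 7: smallest deg-1 vertex = 2, p_7 = 7. Add edge {2,7}. Now deg[2]=0, deg[7]=1.
Final: two remaining deg-1 vertices are 7, 9. Add edge {7,9}.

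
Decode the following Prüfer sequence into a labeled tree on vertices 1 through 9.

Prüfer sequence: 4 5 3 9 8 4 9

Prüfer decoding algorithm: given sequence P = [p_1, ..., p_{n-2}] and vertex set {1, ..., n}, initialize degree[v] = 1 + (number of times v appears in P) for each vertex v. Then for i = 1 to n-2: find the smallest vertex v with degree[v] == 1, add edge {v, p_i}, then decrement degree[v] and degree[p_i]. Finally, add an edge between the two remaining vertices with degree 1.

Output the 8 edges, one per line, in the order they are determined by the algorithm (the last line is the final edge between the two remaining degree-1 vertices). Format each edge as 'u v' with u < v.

Initial degrees: {1:1, 2:1, 3:2, 4:3, 5:2, 6:1, 7:1, 8:2, 9:3}
Step 1: smallest deg-1 vertex = 1, p_1 = 4. Add edge {1,4}. Now deg[1]=0, deg[4]=2.
Step 2: smallest deg-1 vertex = 2, p_2 = 5. Add edge {2,5}. Now deg[2]=0, deg[5]=1.
Step 3: smallest deg-1 vertex = 5, p_3 = 3. Add edge {3,5}. Now deg[5]=0, deg[3]=1.
Step 4: smallest deg-1 vertex = 3, p_4 = 9. Add edge {3,9}. Now deg[3]=0, deg[9]=2.
Step 5: smallest deg-1 vertex = 6, p_5 = 8. Add edge {6,8}. Now deg[6]=0, deg[8]=1.
Step 6: smallest deg-1 vertex = 7, p_6 = 4. Add edge {4,7}. Now deg[7]=0, deg[4]=1.
Step 7: smallest deg-1 vertex = 4, p_7 = 9. Add edge {4,9}. Now deg[4]=0, deg[9]=1.
Final: two remaining deg-1 vertices are 8, 9. Add edge {8,9}.

Answer: 1 4
2 5
3 5
3 9
6 8
4 7
4 9
8 9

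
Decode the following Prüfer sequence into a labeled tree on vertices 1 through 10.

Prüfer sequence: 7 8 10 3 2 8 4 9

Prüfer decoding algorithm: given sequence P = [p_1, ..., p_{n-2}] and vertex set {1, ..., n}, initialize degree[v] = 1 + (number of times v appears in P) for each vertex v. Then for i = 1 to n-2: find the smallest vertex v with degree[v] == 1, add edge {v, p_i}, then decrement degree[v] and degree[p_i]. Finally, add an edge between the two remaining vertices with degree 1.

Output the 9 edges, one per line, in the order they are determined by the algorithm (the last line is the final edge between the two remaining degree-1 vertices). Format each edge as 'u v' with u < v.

Answer: 1 7
5 8
6 10
3 7
2 3
2 8
4 8
4 9
9 10

Derivation:
Initial degrees: {1:1, 2:2, 3:2, 4:2, 5:1, 6:1, 7:2, 8:3, 9:2, 10:2}
Step 1: smallest deg-1 vertex = 1, p_1 = 7. Add edge {1,7}. Now deg[1]=0, deg[7]=1.
Step 2: smallest deg-1 vertex = 5, p_2 = 8. Add edge {5,8}. Now deg[5]=0, deg[8]=2.
Step 3: smallest deg-1 vertex = 6, p_3 = 10. Add edge {6,10}. Now deg[6]=0, deg[10]=1.
Step 4: smallest deg-1 vertex = 7, p_4 = 3. Add edge {3,7}. Now deg[7]=0, deg[3]=1.
Step 5: smallest deg-1 vertex = 3, p_5 = 2. Add edge {2,3}. Now deg[3]=0, deg[2]=1.
Step 6: smallest deg-1 vertex = 2, p_6 = 8. Add edge {2,8}. Now deg[2]=0, deg[8]=1.
Step 7: smallest deg-1 vertex = 8, p_7 = 4. Add edge {4,8}. Now deg[8]=0, deg[4]=1.
Step 8: smallest deg-1 vertex = 4, p_8 = 9. Add edge {4,9}. Now deg[4]=0, deg[9]=1.
Final: two remaining deg-1 vertices are 9, 10. Add edge {9,10}.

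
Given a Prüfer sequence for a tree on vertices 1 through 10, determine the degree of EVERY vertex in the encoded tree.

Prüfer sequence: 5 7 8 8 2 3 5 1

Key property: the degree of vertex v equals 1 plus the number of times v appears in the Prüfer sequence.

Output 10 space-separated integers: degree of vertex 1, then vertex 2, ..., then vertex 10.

Answer: 2 2 2 1 3 1 2 3 1 1

Derivation:
p_1 = 5: count[5] becomes 1
p_2 = 7: count[7] becomes 1
p_3 = 8: count[8] becomes 1
p_4 = 8: count[8] becomes 2
p_5 = 2: count[2] becomes 1
p_6 = 3: count[3] becomes 1
p_7 = 5: count[5] becomes 2
p_8 = 1: count[1] becomes 1
Degrees (1 + count): deg[1]=1+1=2, deg[2]=1+1=2, deg[3]=1+1=2, deg[4]=1+0=1, deg[5]=1+2=3, deg[6]=1+0=1, deg[7]=1+1=2, deg[8]=1+2=3, deg[9]=1+0=1, deg[10]=1+0=1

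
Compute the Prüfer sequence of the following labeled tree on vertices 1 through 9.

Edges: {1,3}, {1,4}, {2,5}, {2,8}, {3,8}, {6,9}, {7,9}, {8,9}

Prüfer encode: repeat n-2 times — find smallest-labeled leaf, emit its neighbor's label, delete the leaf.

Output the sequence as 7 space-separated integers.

Step 1: leaves = {4,5,6,7}. Remove smallest leaf 4, emit neighbor 1.
Step 2: leaves = {1,5,6,7}. Remove smallest leaf 1, emit neighbor 3.
Step 3: leaves = {3,5,6,7}. Remove smallest leaf 3, emit neighbor 8.
Step 4: leaves = {5,6,7}. Remove smallest leaf 5, emit neighbor 2.
Step 5: leaves = {2,6,7}. Remove smallest leaf 2, emit neighbor 8.
Step 6: leaves = {6,7,8}. Remove smallest leaf 6, emit neighbor 9.
Step 7: leaves = {7,8}. Remove smallest leaf 7, emit neighbor 9.
Done: 2 vertices remain (8, 9). Sequence = [1 3 8 2 8 9 9]

Answer: 1 3 8 2 8 9 9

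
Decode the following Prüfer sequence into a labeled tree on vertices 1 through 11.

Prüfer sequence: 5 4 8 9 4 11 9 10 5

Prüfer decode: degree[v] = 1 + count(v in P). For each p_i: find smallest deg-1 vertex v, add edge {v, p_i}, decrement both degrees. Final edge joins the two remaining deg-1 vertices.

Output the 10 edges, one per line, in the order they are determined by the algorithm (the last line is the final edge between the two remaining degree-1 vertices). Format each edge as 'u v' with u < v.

Initial degrees: {1:1, 2:1, 3:1, 4:3, 5:3, 6:1, 7:1, 8:2, 9:3, 10:2, 11:2}
Step 1: smallest deg-1 vertex = 1, p_1 = 5. Add edge {1,5}. Now deg[1]=0, deg[5]=2.
Step 2: smallest deg-1 vertex = 2, p_2 = 4. Add edge {2,4}. Now deg[2]=0, deg[4]=2.
Step 3: smallest deg-1 vertex = 3, p_3 = 8. Add edge {3,8}. Now deg[3]=0, deg[8]=1.
Step 4: smallest deg-1 vertex = 6, p_4 = 9. Add edge {6,9}. Now deg[6]=0, deg[9]=2.
Step 5: smallest deg-1 vertex = 7, p_5 = 4. Add edge {4,7}. Now deg[7]=0, deg[4]=1.
Step 6: smallest deg-1 vertex = 4, p_6 = 11. Add edge {4,11}. Now deg[4]=0, deg[11]=1.
Step 7: smallest deg-1 vertex = 8, p_7 = 9. Add edge {8,9}. Now deg[8]=0, deg[9]=1.
Step 8: smallest deg-1 vertex = 9, p_8 = 10. Add edge {9,10}. Now deg[9]=0, deg[10]=1.
Step 9: smallest deg-1 vertex = 10, p_9 = 5. Add edge {5,10}. Now deg[10]=0, deg[5]=1.
Final: two remaining deg-1 vertices are 5, 11. Add edge {5,11}.

Answer: 1 5
2 4
3 8
6 9
4 7
4 11
8 9
9 10
5 10
5 11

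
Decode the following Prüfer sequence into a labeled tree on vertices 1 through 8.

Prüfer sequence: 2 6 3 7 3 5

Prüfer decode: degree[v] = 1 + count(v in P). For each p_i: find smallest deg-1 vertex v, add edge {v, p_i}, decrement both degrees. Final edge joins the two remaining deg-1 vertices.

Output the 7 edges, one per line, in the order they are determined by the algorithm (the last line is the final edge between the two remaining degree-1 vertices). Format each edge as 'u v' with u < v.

Answer: 1 2
2 6
3 4
6 7
3 7
3 5
5 8

Derivation:
Initial degrees: {1:1, 2:2, 3:3, 4:1, 5:2, 6:2, 7:2, 8:1}
Step 1: smallest deg-1 vertex = 1, p_1 = 2. Add edge {1,2}. Now deg[1]=0, deg[2]=1.
Step 2: smallest deg-1 vertex = 2, p_2 = 6. Add edge {2,6}. Now deg[2]=0, deg[6]=1.
Step 3: smallest deg-1 vertex = 4, p_3 = 3. Add edge {3,4}. Now deg[4]=0, deg[3]=2.
Step 4: smallest deg-1 vertex = 6, p_4 = 7. Add edge {6,7}. Now deg[6]=0, deg[7]=1.
Step 5: smallest deg-1 vertex = 7, p_5 = 3. Add edge {3,7}. Now deg[7]=0, deg[3]=1.
Step 6: smallest deg-1 vertex = 3, p_6 = 5. Add edge {3,5}. Now deg[3]=0, deg[5]=1.
Final: two remaining deg-1 vertices are 5, 8. Add edge {5,8}.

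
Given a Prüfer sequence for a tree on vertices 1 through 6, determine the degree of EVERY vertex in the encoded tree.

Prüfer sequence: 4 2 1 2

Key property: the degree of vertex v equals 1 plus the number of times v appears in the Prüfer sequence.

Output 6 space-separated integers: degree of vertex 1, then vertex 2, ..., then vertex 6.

Answer: 2 3 1 2 1 1

Derivation:
p_1 = 4: count[4] becomes 1
p_2 = 2: count[2] becomes 1
p_3 = 1: count[1] becomes 1
p_4 = 2: count[2] becomes 2
Degrees (1 + count): deg[1]=1+1=2, deg[2]=1+2=3, deg[3]=1+0=1, deg[4]=1+1=2, deg[5]=1+0=1, deg[6]=1+0=1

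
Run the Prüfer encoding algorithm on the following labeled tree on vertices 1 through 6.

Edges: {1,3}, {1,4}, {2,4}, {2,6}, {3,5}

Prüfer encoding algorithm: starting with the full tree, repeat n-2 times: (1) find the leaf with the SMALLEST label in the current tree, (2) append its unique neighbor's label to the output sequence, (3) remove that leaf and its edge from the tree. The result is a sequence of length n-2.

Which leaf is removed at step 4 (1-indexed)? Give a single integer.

Step 1: current leaves = {5,6}. Remove leaf 5 (neighbor: 3).
Step 2: current leaves = {3,6}. Remove leaf 3 (neighbor: 1).
Step 3: current leaves = {1,6}. Remove leaf 1 (neighbor: 4).
Step 4: current leaves = {4,6}. Remove leaf 4 (neighbor: 2).

Answer: 4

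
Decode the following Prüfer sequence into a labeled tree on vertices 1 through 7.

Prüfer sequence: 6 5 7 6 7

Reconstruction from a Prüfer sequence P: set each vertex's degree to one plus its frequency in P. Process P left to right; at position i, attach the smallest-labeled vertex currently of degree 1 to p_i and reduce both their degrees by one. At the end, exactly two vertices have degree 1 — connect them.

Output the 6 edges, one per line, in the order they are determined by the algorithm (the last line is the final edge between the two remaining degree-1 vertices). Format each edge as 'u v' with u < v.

Initial degrees: {1:1, 2:1, 3:1, 4:1, 5:2, 6:3, 7:3}
Step 1: smallest deg-1 vertex = 1, p_1 = 6. Add edge {1,6}. Now deg[1]=0, deg[6]=2.
Step 2: smallest deg-1 vertex = 2, p_2 = 5. Add edge {2,5}. Now deg[2]=0, deg[5]=1.
Step 3: smallest deg-1 vertex = 3, p_3 = 7. Add edge {3,7}. Now deg[3]=0, deg[7]=2.
Step 4: smallest deg-1 vertex = 4, p_4 = 6. Add edge {4,6}. Now deg[4]=0, deg[6]=1.
Step 5: smallest deg-1 vertex = 5, p_5 = 7. Add edge {5,7}. Now deg[5]=0, deg[7]=1.
Final: two remaining deg-1 vertices are 6, 7. Add edge {6,7}.

Answer: 1 6
2 5
3 7
4 6
5 7
6 7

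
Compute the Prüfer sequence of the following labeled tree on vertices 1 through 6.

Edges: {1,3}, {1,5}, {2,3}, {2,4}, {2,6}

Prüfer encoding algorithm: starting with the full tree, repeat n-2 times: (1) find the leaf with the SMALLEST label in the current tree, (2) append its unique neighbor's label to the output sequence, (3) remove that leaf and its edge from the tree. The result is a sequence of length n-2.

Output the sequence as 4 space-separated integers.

Step 1: leaves = {4,5,6}. Remove smallest leaf 4, emit neighbor 2.
Step 2: leaves = {5,6}. Remove smallest leaf 5, emit neighbor 1.
Step 3: leaves = {1,6}. Remove smallest leaf 1, emit neighbor 3.
Step 4: leaves = {3,6}. Remove smallest leaf 3, emit neighbor 2.
Done: 2 vertices remain (2, 6). Sequence = [2 1 3 2]

Answer: 2 1 3 2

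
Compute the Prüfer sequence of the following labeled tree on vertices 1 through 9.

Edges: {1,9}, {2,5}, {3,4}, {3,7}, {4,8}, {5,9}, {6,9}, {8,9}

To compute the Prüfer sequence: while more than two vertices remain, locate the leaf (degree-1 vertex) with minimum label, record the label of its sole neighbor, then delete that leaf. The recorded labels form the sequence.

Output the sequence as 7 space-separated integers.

Answer: 9 5 9 9 3 4 8

Derivation:
Step 1: leaves = {1,2,6,7}. Remove smallest leaf 1, emit neighbor 9.
Step 2: leaves = {2,6,7}. Remove smallest leaf 2, emit neighbor 5.
Step 3: leaves = {5,6,7}. Remove smallest leaf 5, emit neighbor 9.
Step 4: leaves = {6,7}. Remove smallest leaf 6, emit neighbor 9.
Step 5: leaves = {7,9}. Remove smallest leaf 7, emit neighbor 3.
Step 6: leaves = {3,9}. Remove smallest leaf 3, emit neighbor 4.
Step 7: leaves = {4,9}. Remove smallest leaf 4, emit neighbor 8.
Done: 2 vertices remain (8, 9). Sequence = [9 5 9 9 3 4 8]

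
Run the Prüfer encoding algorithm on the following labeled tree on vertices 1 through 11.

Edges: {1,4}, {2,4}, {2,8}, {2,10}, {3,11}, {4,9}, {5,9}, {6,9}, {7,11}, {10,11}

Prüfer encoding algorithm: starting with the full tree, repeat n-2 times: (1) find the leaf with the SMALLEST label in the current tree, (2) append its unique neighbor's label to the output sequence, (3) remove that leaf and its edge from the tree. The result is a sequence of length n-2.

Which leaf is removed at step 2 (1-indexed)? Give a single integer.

Answer: 3

Derivation:
Step 1: current leaves = {1,3,5,6,7,8}. Remove leaf 1 (neighbor: 4).
Step 2: current leaves = {3,5,6,7,8}. Remove leaf 3 (neighbor: 11).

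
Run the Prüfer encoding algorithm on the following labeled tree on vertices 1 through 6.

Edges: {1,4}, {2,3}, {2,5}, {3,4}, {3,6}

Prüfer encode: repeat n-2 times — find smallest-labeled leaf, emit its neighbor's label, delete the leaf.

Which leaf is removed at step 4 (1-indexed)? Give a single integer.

Step 1: current leaves = {1,5,6}. Remove leaf 1 (neighbor: 4).
Step 2: current leaves = {4,5,6}. Remove leaf 4 (neighbor: 3).
Step 3: current leaves = {5,6}. Remove leaf 5 (neighbor: 2).
Step 4: current leaves = {2,6}. Remove leaf 2 (neighbor: 3).

Answer: 2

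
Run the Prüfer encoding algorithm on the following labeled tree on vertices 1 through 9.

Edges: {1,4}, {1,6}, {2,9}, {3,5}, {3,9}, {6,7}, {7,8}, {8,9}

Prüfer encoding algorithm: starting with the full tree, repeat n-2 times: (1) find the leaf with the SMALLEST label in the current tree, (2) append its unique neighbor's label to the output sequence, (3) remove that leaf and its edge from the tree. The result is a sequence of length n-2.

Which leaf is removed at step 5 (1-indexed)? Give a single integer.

Step 1: current leaves = {2,4,5}. Remove leaf 2 (neighbor: 9).
Step 2: current leaves = {4,5}. Remove leaf 4 (neighbor: 1).
Step 3: current leaves = {1,5}. Remove leaf 1 (neighbor: 6).
Step 4: current leaves = {5,6}. Remove leaf 5 (neighbor: 3).
Step 5: current leaves = {3,6}. Remove leaf 3 (neighbor: 9).

Answer: 3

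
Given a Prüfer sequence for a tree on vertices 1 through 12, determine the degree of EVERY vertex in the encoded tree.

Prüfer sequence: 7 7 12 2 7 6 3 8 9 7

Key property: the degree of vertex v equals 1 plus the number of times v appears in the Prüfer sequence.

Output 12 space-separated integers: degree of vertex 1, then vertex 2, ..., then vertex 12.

Answer: 1 2 2 1 1 2 5 2 2 1 1 2

Derivation:
p_1 = 7: count[7] becomes 1
p_2 = 7: count[7] becomes 2
p_3 = 12: count[12] becomes 1
p_4 = 2: count[2] becomes 1
p_5 = 7: count[7] becomes 3
p_6 = 6: count[6] becomes 1
p_7 = 3: count[3] becomes 1
p_8 = 8: count[8] becomes 1
p_9 = 9: count[9] becomes 1
p_10 = 7: count[7] becomes 4
Degrees (1 + count): deg[1]=1+0=1, deg[2]=1+1=2, deg[3]=1+1=2, deg[4]=1+0=1, deg[5]=1+0=1, deg[6]=1+1=2, deg[7]=1+4=5, deg[8]=1+1=2, deg[9]=1+1=2, deg[10]=1+0=1, deg[11]=1+0=1, deg[12]=1+1=2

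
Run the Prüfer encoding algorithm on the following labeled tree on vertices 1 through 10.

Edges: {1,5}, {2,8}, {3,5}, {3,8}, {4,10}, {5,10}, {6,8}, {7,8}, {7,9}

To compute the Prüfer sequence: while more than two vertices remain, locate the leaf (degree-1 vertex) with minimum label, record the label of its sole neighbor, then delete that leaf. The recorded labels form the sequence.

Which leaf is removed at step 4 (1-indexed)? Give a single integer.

Step 1: current leaves = {1,2,4,6,9}. Remove leaf 1 (neighbor: 5).
Step 2: current leaves = {2,4,6,9}. Remove leaf 2 (neighbor: 8).
Step 3: current leaves = {4,6,9}. Remove leaf 4 (neighbor: 10).
Step 4: current leaves = {6,9,10}. Remove leaf 6 (neighbor: 8).

Answer: 6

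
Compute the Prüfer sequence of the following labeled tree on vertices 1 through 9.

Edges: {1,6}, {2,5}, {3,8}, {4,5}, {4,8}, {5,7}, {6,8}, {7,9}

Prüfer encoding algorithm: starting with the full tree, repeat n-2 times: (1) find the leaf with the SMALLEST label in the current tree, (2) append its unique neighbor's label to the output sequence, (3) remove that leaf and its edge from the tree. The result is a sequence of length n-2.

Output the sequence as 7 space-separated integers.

Step 1: leaves = {1,2,3,9}. Remove smallest leaf 1, emit neighbor 6.
Step 2: leaves = {2,3,6,9}. Remove smallest leaf 2, emit neighbor 5.
Step 3: leaves = {3,6,9}. Remove smallest leaf 3, emit neighbor 8.
Step 4: leaves = {6,9}. Remove smallest leaf 6, emit neighbor 8.
Step 5: leaves = {8,9}. Remove smallest leaf 8, emit neighbor 4.
Step 6: leaves = {4,9}. Remove smallest leaf 4, emit neighbor 5.
Step 7: leaves = {5,9}. Remove smallest leaf 5, emit neighbor 7.
Done: 2 vertices remain (7, 9). Sequence = [6 5 8 8 4 5 7]

Answer: 6 5 8 8 4 5 7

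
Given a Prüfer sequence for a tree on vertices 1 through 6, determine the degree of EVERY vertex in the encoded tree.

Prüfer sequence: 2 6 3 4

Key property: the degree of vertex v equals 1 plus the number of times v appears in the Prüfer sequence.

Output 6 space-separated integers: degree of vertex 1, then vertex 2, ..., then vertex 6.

Answer: 1 2 2 2 1 2

Derivation:
p_1 = 2: count[2] becomes 1
p_2 = 6: count[6] becomes 1
p_3 = 3: count[3] becomes 1
p_4 = 4: count[4] becomes 1
Degrees (1 + count): deg[1]=1+0=1, deg[2]=1+1=2, deg[3]=1+1=2, deg[4]=1+1=2, deg[5]=1+0=1, deg[6]=1+1=2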